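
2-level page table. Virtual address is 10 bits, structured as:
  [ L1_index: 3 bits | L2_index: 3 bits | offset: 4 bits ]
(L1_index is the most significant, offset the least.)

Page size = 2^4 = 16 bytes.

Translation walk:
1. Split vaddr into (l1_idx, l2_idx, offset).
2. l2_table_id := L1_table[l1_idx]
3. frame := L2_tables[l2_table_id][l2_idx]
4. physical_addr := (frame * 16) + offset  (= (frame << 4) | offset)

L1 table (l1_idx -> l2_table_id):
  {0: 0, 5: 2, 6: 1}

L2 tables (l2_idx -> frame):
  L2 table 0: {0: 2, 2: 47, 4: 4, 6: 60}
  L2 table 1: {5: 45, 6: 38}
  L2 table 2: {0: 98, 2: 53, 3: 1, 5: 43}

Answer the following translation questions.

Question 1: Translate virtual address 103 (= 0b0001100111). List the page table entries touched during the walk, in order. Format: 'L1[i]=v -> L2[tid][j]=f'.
vaddr = 103 = 0b0001100111
Split: l1_idx=0, l2_idx=6, offset=7

Answer: L1[0]=0 -> L2[0][6]=60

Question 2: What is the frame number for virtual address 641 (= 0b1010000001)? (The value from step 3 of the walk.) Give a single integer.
vaddr = 641: l1_idx=5, l2_idx=0
L1[5] = 2; L2[2][0] = 98

Answer: 98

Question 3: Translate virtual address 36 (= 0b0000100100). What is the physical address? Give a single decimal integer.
vaddr = 36 = 0b0000100100
Split: l1_idx=0, l2_idx=2, offset=4
L1[0] = 0
L2[0][2] = 47
paddr = 47 * 16 + 4 = 756

Answer: 756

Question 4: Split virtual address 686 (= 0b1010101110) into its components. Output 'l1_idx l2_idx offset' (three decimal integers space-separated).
vaddr = 686 = 0b1010101110
  top 3 bits -> l1_idx = 5
  next 3 bits -> l2_idx = 2
  bottom 4 bits -> offset = 14

Answer: 5 2 14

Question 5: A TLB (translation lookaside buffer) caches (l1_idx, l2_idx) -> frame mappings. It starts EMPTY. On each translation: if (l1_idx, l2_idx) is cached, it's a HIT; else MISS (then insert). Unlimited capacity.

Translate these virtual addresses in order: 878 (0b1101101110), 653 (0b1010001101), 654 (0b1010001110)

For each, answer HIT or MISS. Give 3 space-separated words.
Answer: MISS MISS HIT

Derivation:
vaddr=878: (6,6) not in TLB -> MISS, insert
vaddr=653: (5,0) not in TLB -> MISS, insert
vaddr=654: (5,0) in TLB -> HIT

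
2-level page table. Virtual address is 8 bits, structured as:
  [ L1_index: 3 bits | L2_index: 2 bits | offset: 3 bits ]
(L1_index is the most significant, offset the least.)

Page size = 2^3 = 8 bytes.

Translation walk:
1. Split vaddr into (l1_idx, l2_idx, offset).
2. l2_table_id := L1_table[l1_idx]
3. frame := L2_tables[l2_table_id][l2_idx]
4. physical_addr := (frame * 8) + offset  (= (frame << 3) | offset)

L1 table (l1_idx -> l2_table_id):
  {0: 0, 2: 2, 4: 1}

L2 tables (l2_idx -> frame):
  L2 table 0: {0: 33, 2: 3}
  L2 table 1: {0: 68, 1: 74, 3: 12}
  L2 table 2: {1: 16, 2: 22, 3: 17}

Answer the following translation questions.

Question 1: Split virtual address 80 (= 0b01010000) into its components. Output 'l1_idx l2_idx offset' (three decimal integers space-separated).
vaddr = 80 = 0b01010000
  top 3 bits -> l1_idx = 2
  next 2 bits -> l2_idx = 2
  bottom 3 bits -> offset = 0

Answer: 2 2 0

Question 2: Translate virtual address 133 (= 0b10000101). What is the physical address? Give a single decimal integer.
vaddr = 133 = 0b10000101
Split: l1_idx=4, l2_idx=0, offset=5
L1[4] = 1
L2[1][0] = 68
paddr = 68 * 8 + 5 = 549

Answer: 549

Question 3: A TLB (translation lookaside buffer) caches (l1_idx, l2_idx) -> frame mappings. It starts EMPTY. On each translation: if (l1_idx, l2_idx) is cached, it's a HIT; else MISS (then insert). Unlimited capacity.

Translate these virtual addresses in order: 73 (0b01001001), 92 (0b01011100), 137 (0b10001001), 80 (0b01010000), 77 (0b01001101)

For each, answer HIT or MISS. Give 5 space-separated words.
Answer: MISS MISS MISS MISS HIT

Derivation:
vaddr=73: (2,1) not in TLB -> MISS, insert
vaddr=92: (2,3) not in TLB -> MISS, insert
vaddr=137: (4,1) not in TLB -> MISS, insert
vaddr=80: (2,2) not in TLB -> MISS, insert
vaddr=77: (2,1) in TLB -> HIT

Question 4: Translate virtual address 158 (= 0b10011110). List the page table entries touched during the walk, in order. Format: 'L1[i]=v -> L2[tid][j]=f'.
vaddr = 158 = 0b10011110
Split: l1_idx=4, l2_idx=3, offset=6

Answer: L1[4]=1 -> L2[1][3]=12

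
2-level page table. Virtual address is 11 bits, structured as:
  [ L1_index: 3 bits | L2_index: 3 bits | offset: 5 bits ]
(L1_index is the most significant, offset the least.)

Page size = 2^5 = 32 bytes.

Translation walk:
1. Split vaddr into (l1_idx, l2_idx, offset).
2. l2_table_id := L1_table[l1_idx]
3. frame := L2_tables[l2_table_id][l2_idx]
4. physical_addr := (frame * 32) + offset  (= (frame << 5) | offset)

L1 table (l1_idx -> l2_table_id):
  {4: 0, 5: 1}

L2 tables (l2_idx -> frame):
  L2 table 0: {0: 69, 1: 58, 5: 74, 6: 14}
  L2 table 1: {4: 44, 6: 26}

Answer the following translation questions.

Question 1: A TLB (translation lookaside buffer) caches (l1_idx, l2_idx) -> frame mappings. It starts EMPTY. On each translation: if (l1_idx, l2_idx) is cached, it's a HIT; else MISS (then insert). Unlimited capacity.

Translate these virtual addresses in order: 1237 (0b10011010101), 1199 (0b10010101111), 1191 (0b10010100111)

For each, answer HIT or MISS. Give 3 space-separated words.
vaddr=1237: (4,6) not in TLB -> MISS, insert
vaddr=1199: (4,5) not in TLB -> MISS, insert
vaddr=1191: (4,5) in TLB -> HIT

Answer: MISS MISS HIT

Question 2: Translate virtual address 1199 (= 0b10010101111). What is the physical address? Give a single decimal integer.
Answer: 2383

Derivation:
vaddr = 1199 = 0b10010101111
Split: l1_idx=4, l2_idx=5, offset=15
L1[4] = 0
L2[0][5] = 74
paddr = 74 * 32 + 15 = 2383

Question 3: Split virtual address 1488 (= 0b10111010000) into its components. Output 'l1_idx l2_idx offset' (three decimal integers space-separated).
vaddr = 1488 = 0b10111010000
  top 3 bits -> l1_idx = 5
  next 3 bits -> l2_idx = 6
  bottom 5 bits -> offset = 16

Answer: 5 6 16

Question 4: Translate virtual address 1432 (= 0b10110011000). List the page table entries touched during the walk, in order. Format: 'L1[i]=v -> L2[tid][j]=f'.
vaddr = 1432 = 0b10110011000
Split: l1_idx=5, l2_idx=4, offset=24

Answer: L1[5]=1 -> L2[1][4]=44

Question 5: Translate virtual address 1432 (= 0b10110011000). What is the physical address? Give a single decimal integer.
Answer: 1432

Derivation:
vaddr = 1432 = 0b10110011000
Split: l1_idx=5, l2_idx=4, offset=24
L1[5] = 1
L2[1][4] = 44
paddr = 44 * 32 + 24 = 1432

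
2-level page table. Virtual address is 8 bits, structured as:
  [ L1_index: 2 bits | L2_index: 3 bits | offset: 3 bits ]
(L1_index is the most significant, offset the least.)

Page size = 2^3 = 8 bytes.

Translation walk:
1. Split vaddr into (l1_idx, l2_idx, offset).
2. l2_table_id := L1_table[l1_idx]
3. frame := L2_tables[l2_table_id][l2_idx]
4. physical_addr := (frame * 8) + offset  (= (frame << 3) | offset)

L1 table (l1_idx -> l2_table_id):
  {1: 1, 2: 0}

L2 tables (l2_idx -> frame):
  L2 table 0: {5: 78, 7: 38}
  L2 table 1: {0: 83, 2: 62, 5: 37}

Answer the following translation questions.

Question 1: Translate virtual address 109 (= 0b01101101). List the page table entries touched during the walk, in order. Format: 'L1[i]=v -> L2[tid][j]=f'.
Answer: L1[1]=1 -> L2[1][5]=37

Derivation:
vaddr = 109 = 0b01101101
Split: l1_idx=1, l2_idx=5, offset=5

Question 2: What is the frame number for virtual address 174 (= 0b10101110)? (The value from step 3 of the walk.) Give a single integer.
vaddr = 174: l1_idx=2, l2_idx=5
L1[2] = 0; L2[0][5] = 78

Answer: 78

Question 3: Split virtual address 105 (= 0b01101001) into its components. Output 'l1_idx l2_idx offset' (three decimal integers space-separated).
Answer: 1 5 1

Derivation:
vaddr = 105 = 0b01101001
  top 2 bits -> l1_idx = 1
  next 3 bits -> l2_idx = 5
  bottom 3 bits -> offset = 1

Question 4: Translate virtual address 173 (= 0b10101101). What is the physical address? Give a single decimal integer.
vaddr = 173 = 0b10101101
Split: l1_idx=2, l2_idx=5, offset=5
L1[2] = 0
L2[0][5] = 78
paddr = 78 * 8 + 5 = 629

Answer: 629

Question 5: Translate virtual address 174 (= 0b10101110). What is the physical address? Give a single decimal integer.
Answer: 630

Derivation:
vaddr = 174 = 0b10101110
Split: l1_idx=2, l2_idx=5, offset=6
L1[2] = 0
L2[0][5] = 78
paddr = 78 * 8 + 6 = 630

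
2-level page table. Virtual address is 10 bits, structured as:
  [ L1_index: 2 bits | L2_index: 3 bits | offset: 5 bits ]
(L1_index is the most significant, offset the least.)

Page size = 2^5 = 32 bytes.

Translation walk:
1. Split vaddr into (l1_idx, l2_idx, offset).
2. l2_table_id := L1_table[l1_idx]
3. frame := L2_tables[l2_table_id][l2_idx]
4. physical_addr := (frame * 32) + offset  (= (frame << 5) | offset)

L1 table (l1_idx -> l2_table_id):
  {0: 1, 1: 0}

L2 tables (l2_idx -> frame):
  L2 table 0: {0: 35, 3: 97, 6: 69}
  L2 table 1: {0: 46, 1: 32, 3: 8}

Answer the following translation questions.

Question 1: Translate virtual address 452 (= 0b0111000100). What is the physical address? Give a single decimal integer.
Answer: 2212

Derivation:
vaddr = 452 = 0b0111000100
Split: l1_idx=1, l2_idx=6, offset=4
L1[1] = 0
L2[0][6] = 69
paddr = 69 * 32 + 4 = 2212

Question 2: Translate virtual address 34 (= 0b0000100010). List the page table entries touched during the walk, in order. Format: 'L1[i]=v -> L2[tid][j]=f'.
vaddr = 34 = 0b0000100010
Split: l1_idx=0, l2_idx=1, offset=2

Answer: L1[0]=1 -> L2[1][1]=32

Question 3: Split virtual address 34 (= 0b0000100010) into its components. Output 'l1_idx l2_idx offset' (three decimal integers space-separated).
Answer: 0 1 2

Derivation:
vaddr = 34 = 0b0000100010
  top 2 bits -> l1_idx = 0
  next 3 bits -> l2_idx = 1
  bottom 5 bits -> offset = 2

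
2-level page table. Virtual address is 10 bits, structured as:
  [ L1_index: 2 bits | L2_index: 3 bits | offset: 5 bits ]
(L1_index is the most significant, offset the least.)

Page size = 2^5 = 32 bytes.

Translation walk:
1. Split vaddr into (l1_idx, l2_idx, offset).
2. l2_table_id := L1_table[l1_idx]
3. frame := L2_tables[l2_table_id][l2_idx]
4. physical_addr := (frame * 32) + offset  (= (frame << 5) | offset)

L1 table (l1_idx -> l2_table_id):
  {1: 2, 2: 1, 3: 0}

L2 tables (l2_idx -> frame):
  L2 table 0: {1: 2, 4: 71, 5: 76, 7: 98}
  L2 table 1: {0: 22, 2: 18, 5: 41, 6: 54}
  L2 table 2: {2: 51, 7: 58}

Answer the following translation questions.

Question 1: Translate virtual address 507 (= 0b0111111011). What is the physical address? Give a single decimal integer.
vaddr = 507 = 0b0111111011
Split: l1_idx=1, l2_idx=7, offset=27
L1[1] = 2
L2[2][7] = 58
paddr = 58 * 32 + 27 = 1883

Answer: 1883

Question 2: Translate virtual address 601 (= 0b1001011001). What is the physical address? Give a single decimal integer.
Answer: 601

Derivation:
vaddr = 601 = 0b1001011001
Split: l1_idx=2, l2_idx=2, offset=25
L1[2] = 1
L2[1][2] = 18
paddr = 18 * 32 + 25 = 601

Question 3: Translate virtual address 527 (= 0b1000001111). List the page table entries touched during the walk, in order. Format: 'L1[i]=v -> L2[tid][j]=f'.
Answer: L1[2]=1 -> L2[1][0]=22

Derivation:
vaddr = 527 = 0b1000001111
Split: l1_idx=2, l2_idx=0, offset=15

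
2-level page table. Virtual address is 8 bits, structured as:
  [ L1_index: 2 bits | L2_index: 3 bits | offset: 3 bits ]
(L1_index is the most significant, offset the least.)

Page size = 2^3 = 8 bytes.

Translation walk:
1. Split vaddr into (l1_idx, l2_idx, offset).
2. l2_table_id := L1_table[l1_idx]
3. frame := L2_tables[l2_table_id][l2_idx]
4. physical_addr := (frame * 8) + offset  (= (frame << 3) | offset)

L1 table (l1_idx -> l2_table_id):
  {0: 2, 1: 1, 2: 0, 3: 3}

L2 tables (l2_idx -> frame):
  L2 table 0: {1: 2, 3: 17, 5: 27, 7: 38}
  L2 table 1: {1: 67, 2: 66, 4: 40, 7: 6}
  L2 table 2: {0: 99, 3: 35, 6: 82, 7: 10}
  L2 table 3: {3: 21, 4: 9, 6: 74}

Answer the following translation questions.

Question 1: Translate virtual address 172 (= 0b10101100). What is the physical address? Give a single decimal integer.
vaddr = 172 = 0b10101100
Split: l1_idx=2, l2_idx=5, offset=4
L1[2] = 0
L2[0][5] = 27
paddr = 27 * 8 + 4 = 220

Answer: 220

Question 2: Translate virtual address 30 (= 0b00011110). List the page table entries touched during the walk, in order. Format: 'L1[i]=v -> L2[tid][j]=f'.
vaddr = 30 = 0b00011110
Split: l1_idx=0, l2_idx=3, offset=6

Answer: L1[0]=2 -> L2[2][3]=35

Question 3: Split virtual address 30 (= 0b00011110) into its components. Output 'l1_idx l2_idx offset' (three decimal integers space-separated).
Answer: 0 3 6

Derivation:
vaddr = 30 = 0b00011110
  top 2 bits -> l1_idx = 0
  next 3 bits -> l2_idx = 3
  bottom 3 bits -> offset = 6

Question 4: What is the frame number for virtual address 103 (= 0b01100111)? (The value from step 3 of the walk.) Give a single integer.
vaddr = 103: l1_idx=1, l2_idx=4
L1[1] = 1; L2[1][4] = 40

Answer: 40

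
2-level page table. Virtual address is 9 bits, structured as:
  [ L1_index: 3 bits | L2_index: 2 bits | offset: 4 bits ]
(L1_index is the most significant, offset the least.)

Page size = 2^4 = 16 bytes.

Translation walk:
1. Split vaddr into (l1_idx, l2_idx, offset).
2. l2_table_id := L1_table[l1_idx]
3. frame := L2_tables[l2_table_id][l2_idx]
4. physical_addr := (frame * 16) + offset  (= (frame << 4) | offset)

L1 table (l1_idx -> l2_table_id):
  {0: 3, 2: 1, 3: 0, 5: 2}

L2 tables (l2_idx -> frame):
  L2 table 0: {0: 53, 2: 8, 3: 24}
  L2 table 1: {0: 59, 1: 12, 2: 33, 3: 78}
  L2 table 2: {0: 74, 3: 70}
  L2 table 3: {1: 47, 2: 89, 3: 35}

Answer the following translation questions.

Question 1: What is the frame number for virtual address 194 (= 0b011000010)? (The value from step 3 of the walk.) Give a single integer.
vaddr = 194: l1_idx=3, l2_idx=0
L1[3] = 0; L2[0][0] = 53

Answer: 53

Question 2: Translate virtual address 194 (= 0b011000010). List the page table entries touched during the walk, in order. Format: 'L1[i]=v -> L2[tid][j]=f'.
vaddr = 194 = 0b011000010
Split: l1_idx=3, l2_idx=0, offset=2

Answer: L1[3]=0 -> L2[0][0]=53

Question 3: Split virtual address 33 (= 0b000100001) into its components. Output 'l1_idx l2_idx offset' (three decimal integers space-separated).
vaddr = 33 = 0b000100001
  top 3 bits -> l1_idx = 0
  next 2 bits -> l2_idx = 2
  bottom 4 bits -> offset = 1

Answer: 0 2 1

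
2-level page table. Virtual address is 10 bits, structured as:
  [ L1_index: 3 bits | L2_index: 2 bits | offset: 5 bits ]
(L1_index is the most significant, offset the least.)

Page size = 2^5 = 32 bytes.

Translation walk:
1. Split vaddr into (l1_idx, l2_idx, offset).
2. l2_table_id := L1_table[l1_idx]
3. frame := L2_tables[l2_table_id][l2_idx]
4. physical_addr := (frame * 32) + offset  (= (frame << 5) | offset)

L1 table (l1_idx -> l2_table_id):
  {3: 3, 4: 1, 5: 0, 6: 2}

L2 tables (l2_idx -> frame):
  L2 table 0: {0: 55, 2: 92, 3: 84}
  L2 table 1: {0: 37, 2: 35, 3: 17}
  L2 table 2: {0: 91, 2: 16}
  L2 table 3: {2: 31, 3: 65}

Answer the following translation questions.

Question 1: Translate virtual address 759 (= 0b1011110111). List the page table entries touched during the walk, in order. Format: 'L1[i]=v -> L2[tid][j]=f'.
vaddr = 759 = 0b1011110111
Split: l1_idx=5, l2_idx=3, offset=23

Answer: L1[5]=0 -> L2[0][3]=84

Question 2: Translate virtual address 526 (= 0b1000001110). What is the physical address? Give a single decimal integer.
vaddr = 526 = 0b1000001110
Split: l1_idx=4, l2_idx=0, offset=14
L1[4] = 1
L2[1][0] = 37
paddr = 37 * 32 + 14 = 1198

Answer: 1198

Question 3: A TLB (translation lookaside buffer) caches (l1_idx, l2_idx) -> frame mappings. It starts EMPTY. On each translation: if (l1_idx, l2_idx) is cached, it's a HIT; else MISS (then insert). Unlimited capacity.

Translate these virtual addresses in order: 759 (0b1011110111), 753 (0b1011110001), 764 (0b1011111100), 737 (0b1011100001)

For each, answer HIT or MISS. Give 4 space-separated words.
vaddr=759: (5,3) not in TLB -> MISS, insert
vaddr=753: (5,3) in TLB -> HIT
vaddr=764: (5,3) in TLB -> HIT
vaddr=737: (5,3) in TLB -> HIT

Answer: MISS HIT HIT HIT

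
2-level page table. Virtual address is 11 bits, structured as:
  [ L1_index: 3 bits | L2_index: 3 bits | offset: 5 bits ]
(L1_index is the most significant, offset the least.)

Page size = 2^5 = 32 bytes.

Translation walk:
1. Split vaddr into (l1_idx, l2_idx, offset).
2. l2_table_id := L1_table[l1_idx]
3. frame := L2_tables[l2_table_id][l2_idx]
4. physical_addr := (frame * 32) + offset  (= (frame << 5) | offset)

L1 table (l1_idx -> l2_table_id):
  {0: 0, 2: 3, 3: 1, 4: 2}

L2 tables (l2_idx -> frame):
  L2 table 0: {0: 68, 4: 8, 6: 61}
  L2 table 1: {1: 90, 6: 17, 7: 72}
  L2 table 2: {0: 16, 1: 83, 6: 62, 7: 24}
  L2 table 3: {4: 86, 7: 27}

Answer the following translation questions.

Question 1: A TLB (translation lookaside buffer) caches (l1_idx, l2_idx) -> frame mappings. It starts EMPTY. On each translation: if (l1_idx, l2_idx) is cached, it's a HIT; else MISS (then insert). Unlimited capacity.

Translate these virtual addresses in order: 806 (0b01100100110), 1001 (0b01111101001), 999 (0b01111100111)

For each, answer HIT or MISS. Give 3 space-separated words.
vaddr=806: (3,1) not in TLB -> MISS, insert
vaddr=1001: (3,7) not in TLB -> MISS, insert
vaddr=999: (3,7) in TLB -> HIT

Answer: MISS MISS HIT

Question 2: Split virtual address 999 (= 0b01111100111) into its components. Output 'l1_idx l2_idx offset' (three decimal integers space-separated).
vaddr = 999 = 0b01111100111
  top 3 bits -> l1_idx = 3
  next 3 bits -> l2_idx = 7
  bottom 5 bits -> offset = 7

Answer: 3 7 7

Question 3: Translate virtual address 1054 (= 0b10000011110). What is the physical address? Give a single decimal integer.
vaddr = 1054 = 0b10000011110
Split: l1_idx=4, l2_idx=0, offset=30
L1[4] = 2
L2[2][0] = 16
paddr = 16 * 32 + 30 = 542

Answer: 542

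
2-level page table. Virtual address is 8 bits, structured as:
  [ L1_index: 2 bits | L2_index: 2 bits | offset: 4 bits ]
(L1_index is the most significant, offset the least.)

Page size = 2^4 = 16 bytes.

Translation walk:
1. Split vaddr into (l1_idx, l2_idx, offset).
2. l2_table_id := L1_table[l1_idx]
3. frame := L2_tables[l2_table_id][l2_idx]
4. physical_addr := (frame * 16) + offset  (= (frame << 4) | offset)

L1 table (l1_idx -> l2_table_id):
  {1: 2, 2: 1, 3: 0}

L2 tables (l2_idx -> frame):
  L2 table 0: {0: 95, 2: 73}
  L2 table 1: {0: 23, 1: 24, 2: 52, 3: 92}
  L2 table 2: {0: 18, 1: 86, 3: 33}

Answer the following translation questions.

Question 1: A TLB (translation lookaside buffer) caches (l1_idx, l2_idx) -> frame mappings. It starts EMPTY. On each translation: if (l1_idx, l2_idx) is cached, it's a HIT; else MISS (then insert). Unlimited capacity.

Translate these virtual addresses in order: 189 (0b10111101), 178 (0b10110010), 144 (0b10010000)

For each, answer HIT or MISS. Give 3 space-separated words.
vaddr=189: (2,3) not in TLB -> MISS, insert
vaddr=178: (2,3) in TLB -> HIT
vaddr=144: (2,1) not in TLB -> MISS, insert

Answer: MISS HIT MISS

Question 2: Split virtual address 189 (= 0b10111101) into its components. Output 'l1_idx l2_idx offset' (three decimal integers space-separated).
Answer: 2 3 13

Derivation:
vaddr = 189 = 0b10111101
  top 2 bits -> l1_idx = 2
  next 2 bits -> l2_idx = 3
  bottom 4 bits -> offset = 13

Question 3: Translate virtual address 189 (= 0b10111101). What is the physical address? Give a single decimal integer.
vaddr = 189 = 0b10111101
Split: l1_idx=2, l2_idx=3, offset=13
L1[2] = 1
L2[1][3] = 92
paddr = 92 * 16 + 13 = 1485

Answer: 1485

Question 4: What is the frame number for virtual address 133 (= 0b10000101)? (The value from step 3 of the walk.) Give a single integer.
Answer: 23

Derivation:
vaddr = 133: l1_idx=2, l2_idx=0
L1[2] = 1; L2[1][0] = 23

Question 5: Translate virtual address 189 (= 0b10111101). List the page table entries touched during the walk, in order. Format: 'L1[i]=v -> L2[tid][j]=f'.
Answer: L1[2]=1 -> L2[1][3]=92

Derivation:
vaddr = 189 = 0b10111101
Split: l1_idx=2, l2_idx=3, offset=13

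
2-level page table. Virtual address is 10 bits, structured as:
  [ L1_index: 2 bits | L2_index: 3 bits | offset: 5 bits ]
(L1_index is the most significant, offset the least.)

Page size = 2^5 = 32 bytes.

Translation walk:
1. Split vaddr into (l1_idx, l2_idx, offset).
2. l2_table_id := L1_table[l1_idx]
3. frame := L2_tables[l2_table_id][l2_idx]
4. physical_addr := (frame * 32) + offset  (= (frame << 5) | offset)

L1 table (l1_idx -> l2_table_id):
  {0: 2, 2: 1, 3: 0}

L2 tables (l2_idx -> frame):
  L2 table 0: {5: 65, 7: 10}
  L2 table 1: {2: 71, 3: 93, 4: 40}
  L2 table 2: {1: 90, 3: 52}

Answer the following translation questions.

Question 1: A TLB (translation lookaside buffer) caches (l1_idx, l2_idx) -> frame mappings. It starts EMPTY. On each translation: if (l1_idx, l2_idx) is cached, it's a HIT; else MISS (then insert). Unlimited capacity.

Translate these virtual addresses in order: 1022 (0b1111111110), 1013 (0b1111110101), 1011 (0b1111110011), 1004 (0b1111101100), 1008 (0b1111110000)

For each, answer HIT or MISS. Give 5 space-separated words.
Answer: MISS HIT HIT HIT HIT

Derivation:
vaddr=1022: (3,7) not in TLB -> MISS, insert
vaddr=1013: (3,7) in TLB -> HIT
vaddr=1011: (3,7) in TLB -> HIT
vaddr=1004: (3,7) in TLB -> HIT
vaddr=1008: (3,7) in TLB -> HIT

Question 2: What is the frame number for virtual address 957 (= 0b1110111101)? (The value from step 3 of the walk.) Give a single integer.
Answer: 65

Derivation:
vaddr = 957: l1_idx=3, l2_idx=5
L1[3] = 0; L2[0][5] = 65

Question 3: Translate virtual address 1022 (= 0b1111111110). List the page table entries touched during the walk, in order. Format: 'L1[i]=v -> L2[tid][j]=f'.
vaddr = 1022 = 0b1111111110
Split: l1_idx=3, l2_idx=7, offset=30

Answer: L1[3]=0 -> L2[0][7]=10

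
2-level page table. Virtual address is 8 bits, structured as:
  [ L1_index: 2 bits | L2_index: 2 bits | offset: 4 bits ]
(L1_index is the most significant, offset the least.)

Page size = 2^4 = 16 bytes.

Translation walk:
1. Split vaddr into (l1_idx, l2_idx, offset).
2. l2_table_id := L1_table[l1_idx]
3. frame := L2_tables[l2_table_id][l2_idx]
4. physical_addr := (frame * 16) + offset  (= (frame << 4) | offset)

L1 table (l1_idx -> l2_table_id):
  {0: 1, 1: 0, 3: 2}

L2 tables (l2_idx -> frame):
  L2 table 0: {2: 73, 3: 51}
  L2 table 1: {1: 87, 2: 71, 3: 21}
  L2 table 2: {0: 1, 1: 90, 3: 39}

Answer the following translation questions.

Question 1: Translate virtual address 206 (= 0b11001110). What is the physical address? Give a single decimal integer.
Answer: 30

Derivation:
vaddr = 206 = 0b11001110
Split: l1_idx=3, l2_idx=0, offset=14
L1[3] = 2
L2[2][0] = 1
paddr = 1 * 16 + 14 = 30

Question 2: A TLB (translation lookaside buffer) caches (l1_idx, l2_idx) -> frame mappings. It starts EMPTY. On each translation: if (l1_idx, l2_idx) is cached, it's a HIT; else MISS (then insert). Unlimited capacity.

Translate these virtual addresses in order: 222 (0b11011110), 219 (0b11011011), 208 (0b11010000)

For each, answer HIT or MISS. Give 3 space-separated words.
vaddr=222: (3,1) not in TLB -> MISS, insert
vaddr=219: (3,1) in TLB -> HIT
vaddr=208: (3,1) in TLB -> HIT

Answer: MISS HIT HIT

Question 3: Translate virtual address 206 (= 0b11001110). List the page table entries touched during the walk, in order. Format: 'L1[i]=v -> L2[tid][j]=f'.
vaddr = 206 = 0b11001110
Split: l1_idx=3, l2_idx=0, offset=14

Answer: L1[3]=2 -> L2[2][0]=1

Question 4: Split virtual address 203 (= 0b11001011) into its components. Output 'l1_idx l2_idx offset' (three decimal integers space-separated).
Answer: 3 0 11

Derivation:
vaddr = 203 = 0b11001011
  top 2 bits -> l1_idx = 3
  next 2 bits -> l2_idx = 0
  bottom 4 bits -> offset = 11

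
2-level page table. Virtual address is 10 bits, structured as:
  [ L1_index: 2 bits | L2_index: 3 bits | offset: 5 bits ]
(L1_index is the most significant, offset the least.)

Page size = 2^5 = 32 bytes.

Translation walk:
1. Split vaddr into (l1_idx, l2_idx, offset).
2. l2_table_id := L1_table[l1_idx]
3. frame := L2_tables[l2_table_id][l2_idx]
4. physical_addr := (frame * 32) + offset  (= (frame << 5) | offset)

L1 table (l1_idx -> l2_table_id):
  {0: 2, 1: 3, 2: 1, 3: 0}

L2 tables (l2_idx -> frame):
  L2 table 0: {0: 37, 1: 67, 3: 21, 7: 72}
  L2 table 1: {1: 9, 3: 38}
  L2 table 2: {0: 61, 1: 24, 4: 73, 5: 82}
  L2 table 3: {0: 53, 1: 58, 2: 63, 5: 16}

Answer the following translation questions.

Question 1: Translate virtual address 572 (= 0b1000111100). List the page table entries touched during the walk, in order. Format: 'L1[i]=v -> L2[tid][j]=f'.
Answer: L1[2]=1 -> L2[1][1]=9

Derivation:
vaddr = 572 = 0b1000111100
Split: l1_idx=2, l2_idx=1, offset=28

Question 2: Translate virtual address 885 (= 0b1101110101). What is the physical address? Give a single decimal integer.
vaddr = 885 = 0b1101110101
Split: l1_idx=3, l2_idx=3, offset=21
L1[3] = 0
L2[0][3] = 21
paddr = 21 * 32 + 21 = 693

Answer: 693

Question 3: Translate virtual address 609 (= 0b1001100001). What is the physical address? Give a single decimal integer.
Answer: 1217

Derivation:
vaddr = 609 = 0b1001100001
Split: l1_idx=2, l2_idx=3, offset=1
L1[2] = 1
L2[1][3] = 38
paddr = 38 * 32 + 1 = 1217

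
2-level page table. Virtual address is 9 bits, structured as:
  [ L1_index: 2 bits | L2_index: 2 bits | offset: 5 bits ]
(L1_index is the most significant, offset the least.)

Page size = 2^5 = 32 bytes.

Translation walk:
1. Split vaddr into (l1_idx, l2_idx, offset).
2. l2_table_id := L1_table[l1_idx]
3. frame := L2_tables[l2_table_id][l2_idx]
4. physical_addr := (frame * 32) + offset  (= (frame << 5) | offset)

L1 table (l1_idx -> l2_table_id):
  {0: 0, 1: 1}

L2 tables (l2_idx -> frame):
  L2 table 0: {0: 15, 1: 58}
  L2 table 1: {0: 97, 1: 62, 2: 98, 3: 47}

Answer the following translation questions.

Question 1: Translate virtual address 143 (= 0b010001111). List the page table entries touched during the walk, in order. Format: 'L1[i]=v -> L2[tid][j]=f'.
Answer: L1[1]=1 -> L2[1][0]=97

Derivation:
vaddr = 143 = 0b010001111
Split: l1_idx=1, l2_idx=0, offset=15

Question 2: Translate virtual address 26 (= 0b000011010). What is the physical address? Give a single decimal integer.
Answer: 506

Derivation:
vaddr = 26 = 0b000011010
Split: l1_idx=0, l2_idx=0, offset=26
L1[0] = 0
L2[0][0] = 15
paddr = 15 * 32 + 26 = 506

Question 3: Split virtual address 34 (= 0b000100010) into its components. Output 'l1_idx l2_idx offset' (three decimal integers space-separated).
vaddr = 34 = 0b000100010
  top 2 bits -> l1_idx = 0
  next 2 bits -> l2_idx = 1
  bottom 5 bits -> offset = 2

Answer: 0 1 2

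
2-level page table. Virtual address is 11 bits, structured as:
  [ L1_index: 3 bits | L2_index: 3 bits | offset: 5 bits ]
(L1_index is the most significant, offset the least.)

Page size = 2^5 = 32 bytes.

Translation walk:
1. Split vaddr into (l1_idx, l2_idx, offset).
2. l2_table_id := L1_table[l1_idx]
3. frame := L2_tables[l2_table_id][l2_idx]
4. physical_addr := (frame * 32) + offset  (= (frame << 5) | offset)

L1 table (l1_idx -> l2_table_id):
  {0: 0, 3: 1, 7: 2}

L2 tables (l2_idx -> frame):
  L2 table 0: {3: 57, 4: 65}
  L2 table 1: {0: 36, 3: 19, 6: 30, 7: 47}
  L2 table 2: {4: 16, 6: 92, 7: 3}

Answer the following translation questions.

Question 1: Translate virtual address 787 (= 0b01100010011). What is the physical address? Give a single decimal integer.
vaddr = 787 = 0b01100010011
Split: l1_idx=3, l2_idx=0, offset=19
L1[3] = 1
L2[1][0] = 36
paddr = 36 * 32 + 19 = 1171

Answer: 1171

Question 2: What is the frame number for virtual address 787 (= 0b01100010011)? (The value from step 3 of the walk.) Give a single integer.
Answer: 36

Derivation:
vaddr = 787: l1_idx=3, l2_idx=0
L1[3] = 1; L2[1][0] = 36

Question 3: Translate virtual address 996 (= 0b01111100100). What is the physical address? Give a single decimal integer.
Answer: 1508

Derivation:
vaddr = 996 = 0b01111100100
Split: l1_idx=3, l2_idx=7, offset=4
L1[3] = 1
L2[1][7] = 47
paddr = 47 * 32 + 4 = 1508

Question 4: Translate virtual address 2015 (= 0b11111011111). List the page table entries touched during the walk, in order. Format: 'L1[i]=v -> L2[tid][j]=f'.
vaddr = 2015 = 0b11111011111
Split: l1_idx=7, l2_idx=6, offset=31

Answer: L1[7]=2 -> L2[2][6]=92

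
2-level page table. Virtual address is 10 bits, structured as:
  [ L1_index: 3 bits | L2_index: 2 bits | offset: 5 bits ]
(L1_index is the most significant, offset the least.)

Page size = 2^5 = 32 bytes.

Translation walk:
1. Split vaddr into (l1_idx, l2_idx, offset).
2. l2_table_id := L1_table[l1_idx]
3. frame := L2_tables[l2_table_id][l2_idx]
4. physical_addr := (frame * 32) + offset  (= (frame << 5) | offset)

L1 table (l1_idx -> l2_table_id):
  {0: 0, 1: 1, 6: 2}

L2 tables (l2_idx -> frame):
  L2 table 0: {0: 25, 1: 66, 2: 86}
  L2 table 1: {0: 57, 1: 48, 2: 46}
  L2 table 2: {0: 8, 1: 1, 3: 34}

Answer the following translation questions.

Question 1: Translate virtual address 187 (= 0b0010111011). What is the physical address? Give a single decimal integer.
vaddr = 187 = 0b0010111011
Split: l1_idx=1, l2_idx=1, offset=27
L1[1] = 1
L2[1][1] = 48
paddr = 48 * 32 + 27 = 1563

Answer: 1563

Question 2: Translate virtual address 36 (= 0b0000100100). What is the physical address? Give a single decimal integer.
vaddr = 36 = 0b0000100100
Split: l1_idx=0, l2_idx=1, offset=4
L1[0] = 0
L2[0][1] = 66
paddr = 66 * 32 + 4 = 2116

Answer: 2116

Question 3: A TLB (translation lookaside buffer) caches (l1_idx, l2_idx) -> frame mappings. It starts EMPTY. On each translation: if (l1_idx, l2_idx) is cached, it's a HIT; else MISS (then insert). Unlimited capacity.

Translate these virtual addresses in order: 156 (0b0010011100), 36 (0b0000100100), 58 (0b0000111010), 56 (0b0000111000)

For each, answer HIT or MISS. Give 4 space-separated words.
Answer: MISS MISS HIT HIT

Derivation:
vaddr=156: (1,0) not in TLB -> MISS, insert
vaddr=36: (0,1) not in TLB -> MISS, insert
vaddr=58: (0,1) in TLB -> HIT
vaddr=56: (0,1) in TLB -> HIT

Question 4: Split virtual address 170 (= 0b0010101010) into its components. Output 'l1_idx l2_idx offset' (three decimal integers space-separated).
Answer: 1 1 10

Derivation:
vaddr = 170 = 0b0010101010
  top 3 bits -> l1_idx = 1
  next 2 bits -> l2_idx = 1
  bottom 5 bits -> offset = 10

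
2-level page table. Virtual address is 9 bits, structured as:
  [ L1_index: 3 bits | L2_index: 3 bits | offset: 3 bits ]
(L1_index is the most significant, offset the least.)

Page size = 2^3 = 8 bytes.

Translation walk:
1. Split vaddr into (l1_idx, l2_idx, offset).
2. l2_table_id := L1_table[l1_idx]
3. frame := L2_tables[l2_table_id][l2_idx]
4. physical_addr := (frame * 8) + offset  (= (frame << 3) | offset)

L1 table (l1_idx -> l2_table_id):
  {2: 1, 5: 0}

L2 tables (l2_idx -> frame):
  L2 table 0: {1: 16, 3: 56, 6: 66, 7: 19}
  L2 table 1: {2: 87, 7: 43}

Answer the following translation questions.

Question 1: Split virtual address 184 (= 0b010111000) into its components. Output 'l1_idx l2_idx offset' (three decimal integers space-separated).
vaddr = 184 = 0b010111000
  top 3 bits -> l1_idx = 2
  next 3 bits -> l2_idx = 7
  bottom 3 bits -> offset = 0

Answer: 2 7 0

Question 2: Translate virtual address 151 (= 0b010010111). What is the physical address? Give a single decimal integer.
Answer: 703

Derivation:
vaddr = 151 = 0b010010111
Split: l1_idx=2, l2_idx=2, offset=7
L1[2] = 1
L2[1][2] = 87
paddr = 87 * 8 + 7 = 703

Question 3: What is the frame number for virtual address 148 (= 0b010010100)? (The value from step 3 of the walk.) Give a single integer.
Answer: 87

Derivation:
vaddr = 148: l1_idx=2, l2_idx=2
L1[2] = 1; L2[1][2] = 87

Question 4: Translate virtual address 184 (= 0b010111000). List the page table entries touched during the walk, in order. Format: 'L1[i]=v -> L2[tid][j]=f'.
Answer: L1[2]=1 -> L2[1][7]=43

Derivation:
vaddr = 184 = 0b010111000
Split: l1_idx=2, l2_idx=7, offset=0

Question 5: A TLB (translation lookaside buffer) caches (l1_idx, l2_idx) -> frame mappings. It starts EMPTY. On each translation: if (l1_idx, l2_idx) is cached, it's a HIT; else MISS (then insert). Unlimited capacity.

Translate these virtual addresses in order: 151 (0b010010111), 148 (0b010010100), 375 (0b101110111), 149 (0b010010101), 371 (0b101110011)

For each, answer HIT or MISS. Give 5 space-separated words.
vaddr=151: (2,2) not in TLB -> MISS, insert
vaddr=148: (2,2) in TLB -> HIT
vaddr=375: (5,6) not in TLB -> MISS, insert
vaddr=149: (2,2) in TLB -> HIT
vaddr=371: (5,6) in TLB -> HIT

Answer: MISS HIT MISS HIT HIT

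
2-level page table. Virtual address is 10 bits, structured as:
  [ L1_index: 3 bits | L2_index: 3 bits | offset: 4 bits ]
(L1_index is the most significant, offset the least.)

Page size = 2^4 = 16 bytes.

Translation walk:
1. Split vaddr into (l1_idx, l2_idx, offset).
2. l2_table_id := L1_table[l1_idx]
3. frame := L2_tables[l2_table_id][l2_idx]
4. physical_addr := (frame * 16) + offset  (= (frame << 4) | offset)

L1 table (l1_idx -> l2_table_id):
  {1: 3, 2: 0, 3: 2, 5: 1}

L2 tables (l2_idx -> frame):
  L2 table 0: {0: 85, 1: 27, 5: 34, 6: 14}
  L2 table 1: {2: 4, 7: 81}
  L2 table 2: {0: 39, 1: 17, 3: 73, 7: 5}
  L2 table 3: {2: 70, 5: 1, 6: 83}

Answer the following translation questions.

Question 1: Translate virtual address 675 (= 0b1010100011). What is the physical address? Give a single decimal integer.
Answer: 67

Derivation:
vaddr = 675 = 0b1010100011
Split: l1_idx=5, l2_idx=2, offset=3
L1[5] = 1
L2[1][2] = 4
paddr = 4 * 16 + 3 = 67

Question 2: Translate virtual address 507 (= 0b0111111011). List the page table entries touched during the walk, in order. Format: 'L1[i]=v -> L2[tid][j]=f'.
vaddr = 507 = 0b0111111011
Split: l1_idx=3, l2_idx=7, offset=11

Answer: L1[3]=2 -> L2[2][7]=5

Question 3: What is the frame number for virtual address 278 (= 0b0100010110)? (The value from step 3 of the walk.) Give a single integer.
vaddr = 278: l1_idx=2, l2_idx=1
L1[2] = 0; L2[0][1] = 27

Answer: 27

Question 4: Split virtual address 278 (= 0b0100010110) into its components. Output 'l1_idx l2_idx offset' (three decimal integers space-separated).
Answer: 2 1 6

Derivation:
vaddr = 278 = 0b0100010110
  top 3 bits -> l1_idx = 2
  next 3 bits -> l2_idx = 1
  bottom 4 bits -> offset = 6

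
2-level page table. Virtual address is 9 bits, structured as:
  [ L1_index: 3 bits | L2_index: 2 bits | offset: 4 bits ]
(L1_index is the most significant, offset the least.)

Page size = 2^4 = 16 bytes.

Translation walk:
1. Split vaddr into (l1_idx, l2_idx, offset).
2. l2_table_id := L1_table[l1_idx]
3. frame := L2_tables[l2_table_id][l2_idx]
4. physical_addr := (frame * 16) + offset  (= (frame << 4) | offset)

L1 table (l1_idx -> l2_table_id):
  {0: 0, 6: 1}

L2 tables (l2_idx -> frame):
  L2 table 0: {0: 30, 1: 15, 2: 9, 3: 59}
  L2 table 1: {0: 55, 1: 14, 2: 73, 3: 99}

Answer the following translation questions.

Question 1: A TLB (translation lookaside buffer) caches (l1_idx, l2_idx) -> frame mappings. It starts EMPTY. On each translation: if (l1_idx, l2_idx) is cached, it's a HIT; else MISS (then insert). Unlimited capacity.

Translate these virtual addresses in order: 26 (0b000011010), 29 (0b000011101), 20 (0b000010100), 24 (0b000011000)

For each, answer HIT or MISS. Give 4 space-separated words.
vaddr=26: (0,1) not in TLB -> MISS, insert
vaddr=29: (0,1) in TLB -> HIT
vaddr=20: (0,1) in TLB -> HIT
vaddr=24: (0,1) in TLB -> HIT

Answer: MISS HIT HIT HIT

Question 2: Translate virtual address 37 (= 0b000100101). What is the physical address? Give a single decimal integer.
vaddr = 37 = 0b000100101
Split: l1_idx=0, l2_idx=2, offset=5
L1[0] = 0
L2[0][2] = 9
paddr = 9 * 16 + 5 = 149

Answer: 149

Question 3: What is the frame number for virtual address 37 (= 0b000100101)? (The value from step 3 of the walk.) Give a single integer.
vaddr = 37: l1_idx=0, l2_idx=2
L1[0] = 0; L2[0][2] = 9

Answer: 9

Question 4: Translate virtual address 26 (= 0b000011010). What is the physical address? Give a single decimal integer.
vaddr = 26 = 0b000011010
Split: l1_idx=0, l2_idx=1, offset=10
L1[0] = 0
L2[0][1] = 15
paddr = 15 * 16 + 10 = 250

Answer: 250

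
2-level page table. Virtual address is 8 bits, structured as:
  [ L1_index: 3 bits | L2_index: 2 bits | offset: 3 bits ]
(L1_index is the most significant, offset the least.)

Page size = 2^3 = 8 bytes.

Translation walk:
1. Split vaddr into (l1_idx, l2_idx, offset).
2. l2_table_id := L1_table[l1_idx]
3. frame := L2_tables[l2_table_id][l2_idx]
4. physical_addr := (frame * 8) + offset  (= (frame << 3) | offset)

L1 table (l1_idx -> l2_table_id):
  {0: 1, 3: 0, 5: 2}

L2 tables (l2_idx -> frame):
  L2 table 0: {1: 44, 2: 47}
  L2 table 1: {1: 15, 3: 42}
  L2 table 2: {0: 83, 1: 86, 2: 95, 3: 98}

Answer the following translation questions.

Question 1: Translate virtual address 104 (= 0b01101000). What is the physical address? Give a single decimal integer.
Answer: 352

Derivation:
vaddr = 104 = 0b01101000
Split: l1_idx=3, l2_idx=1, offset=0
L1[3] = 0
L2[0][1] = 44
paddr = 44 * 8 + 0 = 352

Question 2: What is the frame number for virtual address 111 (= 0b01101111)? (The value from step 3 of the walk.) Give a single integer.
Answer: 44

Derivation:
vaddr = 111: l1_idx=3, l2_idx=1
L1[3] = 0; L2[0][1] = 44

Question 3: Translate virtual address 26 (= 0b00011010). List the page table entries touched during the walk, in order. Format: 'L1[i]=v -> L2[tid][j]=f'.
vaddr = 26 = 0b00011010
Split: l1_idx=0, l2_idx=3, offset=2

Answer: L1[0]=1 -> L2[1][3]=42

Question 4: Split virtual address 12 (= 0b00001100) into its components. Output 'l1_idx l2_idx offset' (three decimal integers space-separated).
vaddr = 12 = 0b00001100
  top 3 bits -> l1_idx = 0
  next 2 bits -> l2_idx = 1
  bottom 3 bits -> offset = 4

Answer: 0 1 4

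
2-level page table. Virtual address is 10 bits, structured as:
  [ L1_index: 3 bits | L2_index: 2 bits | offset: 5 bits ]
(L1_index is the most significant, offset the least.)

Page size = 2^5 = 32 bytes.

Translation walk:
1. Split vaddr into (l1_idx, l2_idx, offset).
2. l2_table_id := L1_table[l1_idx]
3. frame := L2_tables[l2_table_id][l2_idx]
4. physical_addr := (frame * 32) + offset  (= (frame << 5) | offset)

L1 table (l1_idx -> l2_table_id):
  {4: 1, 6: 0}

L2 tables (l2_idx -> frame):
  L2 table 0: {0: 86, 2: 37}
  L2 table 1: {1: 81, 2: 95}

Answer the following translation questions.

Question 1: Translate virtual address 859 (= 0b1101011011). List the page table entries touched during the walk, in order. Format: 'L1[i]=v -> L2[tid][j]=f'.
Answer: L1[6]=0 -> L2[0][2]=37

Derivation:
vaddr = 859 = 0b1101011011
Split: l1_idx=6, l2_idx=2, offset=27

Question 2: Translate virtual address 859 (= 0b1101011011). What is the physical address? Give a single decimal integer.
Answer: 1211

Derivation:
vaddr = 859 = 0b1101011011
Split: l1_idx=6, l2_idx=2, offset=27
L1[6] = 0
L2[0][2] = 37
paddr = 37 * 32 + 27 = 1211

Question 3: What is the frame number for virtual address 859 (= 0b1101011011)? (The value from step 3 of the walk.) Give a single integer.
vaddr = 859: l1_idx=6, l2_idx=2
L1[6] = 0; L2[0][2] = 37

Answer: 37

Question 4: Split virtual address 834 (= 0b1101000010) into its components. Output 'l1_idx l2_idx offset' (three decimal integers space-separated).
Answer: 6 2 2

Derivation:
vaddr = 834 = 0b1101000010
  top 3 bits -> l1_idx = 6
  next 2 bits -> l2_idx = 2
  bottom 5 bits -> offset = 2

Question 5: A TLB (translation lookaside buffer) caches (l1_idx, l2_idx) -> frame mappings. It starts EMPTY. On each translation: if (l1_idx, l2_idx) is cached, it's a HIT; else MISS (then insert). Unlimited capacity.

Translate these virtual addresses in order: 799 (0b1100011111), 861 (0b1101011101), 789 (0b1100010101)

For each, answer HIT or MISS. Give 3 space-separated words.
vaddr=799: (6,0) not in TLB -> MISS, insert
vaddr=861: (6,2) not in TLB -> MISS, insert
vaddr=789: (6,0) in TLB -> HIT

Answer: MISS MISS HIT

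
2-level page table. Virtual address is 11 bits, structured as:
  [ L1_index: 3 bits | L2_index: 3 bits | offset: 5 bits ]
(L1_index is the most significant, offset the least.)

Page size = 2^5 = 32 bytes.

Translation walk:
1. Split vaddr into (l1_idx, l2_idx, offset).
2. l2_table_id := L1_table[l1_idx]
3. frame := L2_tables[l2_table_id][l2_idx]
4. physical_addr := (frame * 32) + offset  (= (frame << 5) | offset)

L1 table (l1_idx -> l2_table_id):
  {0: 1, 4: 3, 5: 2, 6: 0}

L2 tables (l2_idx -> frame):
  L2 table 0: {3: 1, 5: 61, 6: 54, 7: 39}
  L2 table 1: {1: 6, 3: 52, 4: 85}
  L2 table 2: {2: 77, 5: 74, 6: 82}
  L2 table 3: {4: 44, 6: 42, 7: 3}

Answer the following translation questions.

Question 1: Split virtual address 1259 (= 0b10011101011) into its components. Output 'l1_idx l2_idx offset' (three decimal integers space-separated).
Answer: 4 7 11

Derivation:
vaddr = 1259 = 0b10011101011
  top 3 bits -> l1_idx = 4
  next 3 bits -> l2_idx = 7
  bottom 5 bits -> offset = 11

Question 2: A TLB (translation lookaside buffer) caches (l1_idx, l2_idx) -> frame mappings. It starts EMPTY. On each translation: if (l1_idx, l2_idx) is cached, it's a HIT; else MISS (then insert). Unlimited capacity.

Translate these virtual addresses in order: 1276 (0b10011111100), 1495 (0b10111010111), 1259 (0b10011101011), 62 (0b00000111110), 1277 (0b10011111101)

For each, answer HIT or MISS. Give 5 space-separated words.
Answer: MISS MISS HIT MISS HIT

Derivation:
vaddr=1276: (4,7) not in TLB -> MISS, insert
vaddr=1495: (5,6) not in TLB -> MISS, insert
vaddr=1259: (4,7) in TLB -> HIT
vaddr=62: (0,1) not in TLB -> MISS, insert
vaddr=1277: (4,7) in TLB -> HIT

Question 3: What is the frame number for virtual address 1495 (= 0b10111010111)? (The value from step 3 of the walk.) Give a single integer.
vaddr = 1495: l1_idx=5, l2_idx=6
L1[5] = 2; L2[2][6] = 82

Answer: 82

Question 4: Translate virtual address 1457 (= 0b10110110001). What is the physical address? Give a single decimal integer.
Answer: 2385

Derivation:
vaddr = 1457 = 0b10110110001
Split: l1_idx=5, l2_idx=5, offset=17
L1[5] = 2
L2[2][5] = 74
paddr = 74 * 32 + 17 = 2385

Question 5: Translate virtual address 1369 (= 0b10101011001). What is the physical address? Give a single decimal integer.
Answer: 2489

Derivation:
vaddr = 1369 = 0b10101011001
Split: l1_idx=5, l2_idx=2, offset=25
L1[5] = 2
L2[2][2] = 77
paddr = 77 * 32 + 25 = 2489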